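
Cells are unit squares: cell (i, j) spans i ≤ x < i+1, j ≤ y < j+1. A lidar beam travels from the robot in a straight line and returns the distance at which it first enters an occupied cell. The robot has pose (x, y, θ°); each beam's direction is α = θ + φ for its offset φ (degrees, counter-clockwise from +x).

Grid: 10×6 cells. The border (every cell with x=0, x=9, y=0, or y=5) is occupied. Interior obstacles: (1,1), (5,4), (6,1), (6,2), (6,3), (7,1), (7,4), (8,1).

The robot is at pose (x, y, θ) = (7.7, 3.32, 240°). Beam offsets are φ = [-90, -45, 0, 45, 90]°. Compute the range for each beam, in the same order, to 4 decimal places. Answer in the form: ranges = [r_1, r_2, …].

ranges = [0.8083, 0.7247, 1.4000, 1.3666, 1.5011]

beam 1: φ=-90°, α=150°
  dir = (cos 150°, sin 150°) = (-0.8660, 0.5000); from cell (7,3)
  next x-line at t=0.8083, next y-line at t=1.3600; Δt_x=1.1547, Δt_y=2.0000
    x: enter (6,3) at t=0.8083 ← occupied
  → r_1 = 0.8083
beam 2: φ=-45°, α=195°
  dir = (cos 195°, sin 195°) = (-0.9659, -0.2588); from cell (7,3)
  next x-line at t=0.7247, next y-line at t=1.2364; Δt_x=1.0353, Δt_y=3.8637
    x: enter (6,3) at t=0.7247 ← occupied
  → r_2 = 0.7247
beam 3: φ=0°, α=240°
  dir = (cos 240°, sin 240°) = (-0.5000, -0.8660); from cell (7,3)
  next x-line at t=1.4000, next y-line at t=0.3695; Δt_x=2.0000, Δt_y=1.1547
    y: enter (7,2) at t=0.3695
    x: enter (6,2) at t=1.4000 ← occupied
  → r_3 = 1.4000
beam 4: φ=45°, α=285°
  dir = (cos 285°, sin 285°) = (0.2588, -0.9659); from cell (7,3)
  next x-line at t=1.1591, next y-line at t=0.3313; Δt_x=3.8637, Δt_y=1.0353
    y: enter (7,2) at t=0.3313
    x: enter (8,2) at t=1.1591
    y: enter (8,1) at t=1.3666 ← occupied
  → r_4 = 1.3666
beam 5: φ=90°, α=330°
  dir = (cos 330°, sin 330°) = (0.8660, -0.5000); from cell (7,3)
  next x-line at t=0.3464, next y-line at t=0.6400; Δt_x=1.1547, Δt_y=2.0000
    x: enter (8,3) at t=0.3464
    y: enter (8,2) at t=0.6400
    x: enter (9,2) at t=1.5011 ← occupied
  → r_5 = 1.5011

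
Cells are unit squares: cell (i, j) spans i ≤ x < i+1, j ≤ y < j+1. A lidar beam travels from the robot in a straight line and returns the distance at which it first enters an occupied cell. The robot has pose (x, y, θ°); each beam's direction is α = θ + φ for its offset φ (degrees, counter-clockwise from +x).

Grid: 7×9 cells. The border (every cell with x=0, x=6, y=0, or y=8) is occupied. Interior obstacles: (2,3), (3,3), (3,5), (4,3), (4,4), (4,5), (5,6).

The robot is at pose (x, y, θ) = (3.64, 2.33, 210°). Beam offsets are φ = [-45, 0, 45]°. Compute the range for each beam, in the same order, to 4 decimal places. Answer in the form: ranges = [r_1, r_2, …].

ranges = [2.7331, 2.6600, 1.3769]

beam 1: φ=-45°, α=165°
  cosα=-0.9659 sinα=0.2588 | (3,2) | tMaxX 0.6626 tMaxY 2.5887 | tΔX 1.0353 tΔY 3.8637
    t=0.6626 [x] (2,2)
    t=1.6979 [x] (1,2)
    t=2.5887 [y] (1,3)
    t=2.7331 [x] (0,3) — stop
  → r_1 = 2.7331
beam 2: φ=0°, α=210°
  cosα=-0.8660 sinα=-0.5000 | (3,2) | tMaxX 0.7390 tMaxY 0.6600 | tΔX 1.1547 tΔY 2.0000
    t=0.6600 [y] (3,1)
    t=0.7390 [x] (2,1)
    t=1.8937 [x] (1,1)
    t=2.6600 [y] (1,0) — stop
  → r_2 = 2.6600
beam 3: φ=45°, α=255°
  cosα=-0.2588 sinα=-0.9659 | (3,2) | tMaxX 2.4728 tMaxY 0.3416 | tΔX 3.8637 tΔY 1.0353
    t=0.3416 [y] (3,1)
    t=1.3769 [y] (3,0) — stop
  → r_3 = 1.3769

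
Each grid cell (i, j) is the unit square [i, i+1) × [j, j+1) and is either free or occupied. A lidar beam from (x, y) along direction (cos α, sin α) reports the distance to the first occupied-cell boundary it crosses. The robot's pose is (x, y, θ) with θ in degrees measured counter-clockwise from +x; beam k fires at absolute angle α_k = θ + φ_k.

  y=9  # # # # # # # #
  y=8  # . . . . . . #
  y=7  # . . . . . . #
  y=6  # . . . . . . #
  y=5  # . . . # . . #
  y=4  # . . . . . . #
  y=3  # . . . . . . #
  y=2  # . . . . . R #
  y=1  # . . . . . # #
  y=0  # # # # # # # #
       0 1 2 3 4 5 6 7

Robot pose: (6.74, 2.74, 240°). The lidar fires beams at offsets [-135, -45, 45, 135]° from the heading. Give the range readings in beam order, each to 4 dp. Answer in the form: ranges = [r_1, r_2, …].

beam 1: φ=-135°, α=105°
  d=(-0.2588,0.9659)  start (6,2)  tX=2.8591 tY=0.2692  stride 1/|dx|=3.8637 1/|dy|=1.0353
    cross y-line → (6,3), t=0.2692
    cross y-line → (6,4), t=1.3044
    cross y-line → (6,5), t=2.3397
    cross x-line → (5,5), t=2.8591
    cross y-line → (5,6), t=3.3750
    cross y-line → (5,7), t=4.4103
    cross y-line → (5,8), t=5.4456
    cross y-line → (5,9), t=6.4808 (wall)
  → r_1 = 6.4808
beam 2: φ=-45°, α=195°
  d=(-0.9659,-0.2588)  start (6,2)  tX=0.7661 tY=2.8591  stride 1/|dx|=1.0353 1/|dy|=3.8637
    cross x-line → (5,2), t=0.7661
    cross x-line → (4,2), t=1.8014
    cross x-line → (3,2), t=2.8367
    cross y-line → (3,1), t=2.8591
    cross x-line → (2,1), t=3.8719
    cross x-line → (1,1), t=4.9072
    cross x-line → (0,1), t=5.9425 (wall)
  → r_2 = 5.9425
beam 3: φ=45°, α=285°
  d=(0.2588,-0.9659)  start (6,2)  tX=1.0046 tY=0.7661  stride 1/|dx|=3.8637 1/|dy|=1.0353
    cross y-line → (6,1), t=0.7661 (wall)
  → r_3 = 0.7661
beam 4: φ=135°, α=15°
  d=(0.9659,0.2588)  start (6,2)  tX=0.2692 tY=1.0046  stride 1/|dx|=1.0353 1/|dy|=3.8637
    cross x-line → (7,2), t=0.2692 (wall)
  → r_4 = 0.2692

ranges = [6.4808, 5.9425, 0.7661, 0.2692]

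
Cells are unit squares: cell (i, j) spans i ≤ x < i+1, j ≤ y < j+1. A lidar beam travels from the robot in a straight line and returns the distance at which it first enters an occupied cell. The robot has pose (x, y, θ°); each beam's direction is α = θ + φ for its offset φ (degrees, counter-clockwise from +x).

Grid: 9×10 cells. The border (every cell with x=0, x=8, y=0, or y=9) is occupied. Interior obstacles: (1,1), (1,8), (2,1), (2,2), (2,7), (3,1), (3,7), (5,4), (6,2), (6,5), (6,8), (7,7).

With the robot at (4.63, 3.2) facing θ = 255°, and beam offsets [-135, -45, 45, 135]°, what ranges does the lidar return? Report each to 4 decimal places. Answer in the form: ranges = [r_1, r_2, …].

beam 1: φ=-135°, α=120°
  dir = (cos 120°, sin 120°) = (-0.5000, 0.8660); from cell (4,3)
  next x-line at t=1.2600, next y-line at t=0.9238; Δt_x=2.0000, Δt_y=1.1547
    y: enter (4,4) at t=0.9238
    x: enter (3,4) at t=1.2600
    y: enter (3,5) at t=2.0785
    y: enter (3,6) at t=3.2332
    x: enter (2,6) at t=3.2600
    y: enter (2,7) at t=4.3879 ← occupied
  → r_1 = 4.3879
beam 2: φ=-45°, α=210°
  dir = (cos 210°, sin 210°) = (-0.8660, -0.5000); from cell (4,3)
  next x-line at t=0.7275, next y-line at t=0.4000; Δt_x=1.1547, Δt_y=2.0000
    y: enter (4,2) at t=0.4000
    x: enter (3,2) at t=0.7275
    x: enter (2,2) at t=1.8822 ← occupied
  → r_2 = 1.8822
beam 3: φ=45°, α=300°
  dir = (cos 300°, sin 300°) = (0.5000, -0.8660); from cell (4,3)
  next x-line at t=0.7400, next y-line at t=0.2309; Δt_x=2.0000, Δt_y=1.1547
    y: enter (4,2) at t=0.2309
    x: enter (5,2) at t=0.7400
    y: enter (5,1) at t=1.3856
    y: enter (5,0) at t=2.5403 ← occupied
  → r_3 = 2.5403
beam 4: φ=135°, α=30°
  dir = (cos 30°, sin 30°) = (0.8660, 0.5000); from cell (4,3)
  next x-line at t=0.4272, next y-line at t=1.6000; Δt_x=1.1547, Δt_y=2.0000
    x: enter (5,3) at t=0.4272
    x: enter (6,3) at t=1.5819
    y: enter (6,4) at t=1.6000
    x: enter (7,4) at t=2.7366
    y: enter (7,5) at t=3.6000
    x: enter (8,5) at t=3.8913 ← occupied
  → r_4 = 3.8913

ranges = [4.3879, 1.8822, 2.5403, 3.8913]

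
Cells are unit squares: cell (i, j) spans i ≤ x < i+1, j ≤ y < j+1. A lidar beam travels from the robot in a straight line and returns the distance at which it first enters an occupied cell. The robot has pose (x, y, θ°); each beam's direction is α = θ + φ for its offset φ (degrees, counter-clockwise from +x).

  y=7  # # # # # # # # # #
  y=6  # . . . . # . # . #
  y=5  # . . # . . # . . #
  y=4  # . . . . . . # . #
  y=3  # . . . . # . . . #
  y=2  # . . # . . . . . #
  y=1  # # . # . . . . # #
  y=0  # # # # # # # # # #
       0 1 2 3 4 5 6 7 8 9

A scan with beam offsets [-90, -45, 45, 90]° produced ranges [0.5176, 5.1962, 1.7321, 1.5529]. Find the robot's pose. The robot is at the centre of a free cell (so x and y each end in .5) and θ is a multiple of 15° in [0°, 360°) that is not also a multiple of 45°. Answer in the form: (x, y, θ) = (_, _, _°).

The pose lattice has 38·16 = 608 candidates. Test each by forward raycasting.
  (2.5, 4.5, 15°): beam 1 = 1.9319 ≠ 0.5176 ✗
  (6.5, 1.5, 330°): beam 1 = 0.5774 ≠ 0.5176 ✗
  (5.5, 2.5, 75°): beam 1 = 2.5882 ≠ 0.5176 ✗
  (1.5, 5.5, 345°): beam 1 = 1.9319 ≠ 0.5176 ✗
  …
  (5.5, 2.5, 195°): r_1=0.5176, r_2=5.1962, r_3=1.7321, r_4=1.5529 — all match ✓
Only this pose fits every beam.

(x, y, θ) = (5.5, 2.5, 195°)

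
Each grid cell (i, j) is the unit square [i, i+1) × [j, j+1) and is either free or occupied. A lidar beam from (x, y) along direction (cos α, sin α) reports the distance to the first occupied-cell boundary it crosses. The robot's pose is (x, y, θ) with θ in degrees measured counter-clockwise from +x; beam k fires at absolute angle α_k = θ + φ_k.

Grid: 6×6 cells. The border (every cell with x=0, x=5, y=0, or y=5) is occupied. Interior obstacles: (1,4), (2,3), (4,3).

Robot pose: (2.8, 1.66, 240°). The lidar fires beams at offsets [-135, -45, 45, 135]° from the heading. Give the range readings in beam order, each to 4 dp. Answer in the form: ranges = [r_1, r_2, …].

beam 1: φ=-135°, α=105°
  d=(-0.2588,0.9659)  start (2,1)  tX=3.0910 tY=0.3520  stride 1/|dx|=3.8637 1/|dy|=1.0353
    cross y-line → (2,2), t=0.3520
    cross y-line → (2,3), t=1.3873 (wall)
  → r_1 = 1.3873
beam 2: φ=-45°, α=195°
  d=(-0.9659,-0.2588)  start (2,1)  tX=0.8282 tY=2.5500  stride 1/|dx|=1.0353 1/|dy|=3.8637
    cross x-line → (1,1), t=0.8282
    cross x-line → (0,1), t=1.8635 (wall)
  → r_2 = 1.8635
beam 3: φ=45°, α=285°
  d=(0.2588,-0.9659)  start (2,1)  tX=0.7727 tY=0.6833  stride 1/|dx|=3.8637 1/|dy|=1.0353
    cross y-line → (2,0), t=0.6833 (wall)
  → r_3 = 0.6833
beam 4: φ=135°, α=15°
  d=(0.9659,0.2588)  start (2,1)  tX=0.2071 tY=1.3137  stride 1/|dx|=1.0353 1/|dy|=3.8637
    cross x-line → (3,1), t=0.2071
    cross x-line → (4,1), t=1.2423
    cross y-line → (4,2), t=1.3137
    cross x-line → (5,2), t=2.2776 (wall)
  → r_4 = 2.2776

ranges = [1.3873, 1.8635, 0.6833, 2.2776]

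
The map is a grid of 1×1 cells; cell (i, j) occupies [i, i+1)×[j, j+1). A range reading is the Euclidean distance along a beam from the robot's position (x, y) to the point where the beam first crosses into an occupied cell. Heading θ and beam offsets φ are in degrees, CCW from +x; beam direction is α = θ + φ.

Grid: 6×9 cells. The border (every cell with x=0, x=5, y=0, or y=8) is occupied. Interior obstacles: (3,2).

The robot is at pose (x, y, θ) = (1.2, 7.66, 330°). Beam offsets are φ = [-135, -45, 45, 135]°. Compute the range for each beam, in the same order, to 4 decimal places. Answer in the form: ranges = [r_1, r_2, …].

beam 1: φ=-135°, α=195°
  d=(-0.9659,-0.2588)  start (1,7)  tX=0.2071 tY=2.5500  stride 1/|dx|=1.0353 1/|dy|=3.8637
    cross x-line → (0,7), t=0.2071 (wall)
  → r_1 = 0.2071
beam 2: φ=-45°, α=285°
  d=(0.2588,-0.9659)  start (1,7)  tX=3.0910 tY=0.6833  stride 1/|dx|=3.8637 1/|dy|=1.0353
    cross y-line → (1,6), t=0.6833
    cross y-line → (1,5), t=1.7186
    cross y-line → (1,4), t=2.7538
    cross x-line → (2,4), t=3.0910
    cross y-line → (2,3), t=3.7891
    cross y-line → (2,2), t=4.8244
    cross y-line → (2,1), t=5.8597
    cross y-line → (2,0), t=6.8949 (wall)
  → r_2 = 6.8949
beam 3: φ=45°, α=15°
  d=(0.9659,0.2588)  start (1,7)  tX=0.8282 tY=1.3137  stride 1/|dx|=1.0353 1/|dy|=3.8637
    cross x-line → (2,7), t=0.8282
    cross y-line → (2,8), t=1.3137 (wall)
  → r_3 = 1.3137
beam 4: φ=135°, α=105°
  d=(-0.2588,0.9659)  start (1,7)  tX=0.7727 tY=0.3520  stride 1/|dx|=3.8637 1/|dy|=1.0353
    cross y-line → (1,8), t=0.3520 (wall)
  → r_4 = 0.3520

ranges = [0.2071, 6.8949, 1.3137, 0.3520]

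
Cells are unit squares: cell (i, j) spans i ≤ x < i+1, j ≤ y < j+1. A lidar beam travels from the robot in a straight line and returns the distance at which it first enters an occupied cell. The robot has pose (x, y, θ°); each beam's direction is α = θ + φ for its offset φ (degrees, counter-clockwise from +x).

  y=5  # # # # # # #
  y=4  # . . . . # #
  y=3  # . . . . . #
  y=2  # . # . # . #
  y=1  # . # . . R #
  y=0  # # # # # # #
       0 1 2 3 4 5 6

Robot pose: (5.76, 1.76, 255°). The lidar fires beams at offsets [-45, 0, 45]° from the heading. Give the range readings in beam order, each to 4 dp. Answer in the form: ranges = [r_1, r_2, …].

ranges = [1.5200, 0.7868, 0.4800]

beam 1: φ=-45°, α=210°
  cosα=-0.8660 sinα=-0.5000 | (5,1) | tMaxX 0.8776 tMaxY 1.5200 | tΔX 1.1547 tΔY 2.0000
    t=0.8776 [x] (4,1)
    t=1.5200 [y] (4,0) — stop
  → r_1 = 1.5200
beam 2: φ=0°, α=255°
  cosα=-0.2588 sinα=-0.9659 | (5,1) | tMaxX 2.9364 tMaxY 0.7868 | tΔX 3.8637 tΔY 1.0353
    t=0.7868 [y] (5,0) — stop
  → r_2 = 0.7868
beam 3: φ=45°, α=300°
  cosα=0.5000 sinα=-0.8660 | (5,1) | tMaxX 0.4800 tMaxY 0.8776 | tΔX 2.0000 tΔY 1.1547
    t=0.4800 [x] (6,1) — stop
  → r_3 = 0.4800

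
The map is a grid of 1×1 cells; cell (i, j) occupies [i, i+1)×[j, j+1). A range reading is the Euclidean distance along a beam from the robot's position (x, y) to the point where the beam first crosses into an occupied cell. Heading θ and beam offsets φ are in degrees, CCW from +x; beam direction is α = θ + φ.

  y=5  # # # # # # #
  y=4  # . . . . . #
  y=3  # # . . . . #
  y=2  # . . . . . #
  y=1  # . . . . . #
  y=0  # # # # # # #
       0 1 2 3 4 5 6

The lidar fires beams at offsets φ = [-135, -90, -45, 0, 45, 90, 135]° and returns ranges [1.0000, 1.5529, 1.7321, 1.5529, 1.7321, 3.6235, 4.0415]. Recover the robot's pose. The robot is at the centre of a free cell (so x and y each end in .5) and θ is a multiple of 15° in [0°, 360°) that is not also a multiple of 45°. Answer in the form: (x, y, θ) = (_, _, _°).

Candidates: 19 free-cell centres × 16 headings = 304 poses. Raycast each; keep the one whose scan matches to 4 dp.
  (5.5, 4.5, 150°): beam 1 = 0.5176 ≠ 1.0000 ✗
  (5.5, 2.5, 120°): beam 1 = 0.5176 ≠ 1.0000 ✗
  (5.5, 3.5, 345°): beam 1 = 5.0000 ≠ 1.0000 ✗
  (2.5, 3.5, 285°): beam 1 = 0.5774 ≠ 1.0000 ✗
  …
  (2.5, 2.5, 255°): r_1=1.0000, r_2=1.5529, r_3=1.7321, r_4=1.5529, r_5=1.7321, r_6=3.6235, r_7=4.0415 — all match ✓
Only this pose fits every beam.

(x, y, θ) = (2.5, 2.5, 255°)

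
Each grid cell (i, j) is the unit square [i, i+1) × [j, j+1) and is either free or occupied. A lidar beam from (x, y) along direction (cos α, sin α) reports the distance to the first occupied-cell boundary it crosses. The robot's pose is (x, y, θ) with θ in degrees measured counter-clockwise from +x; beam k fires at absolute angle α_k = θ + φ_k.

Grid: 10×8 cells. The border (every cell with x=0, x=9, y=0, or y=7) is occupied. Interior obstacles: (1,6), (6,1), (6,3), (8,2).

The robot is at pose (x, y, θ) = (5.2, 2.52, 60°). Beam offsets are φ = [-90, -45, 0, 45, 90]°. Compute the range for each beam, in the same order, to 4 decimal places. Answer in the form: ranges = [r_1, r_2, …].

beam 1: φ=-90°, α=330°
  dir = (cos 330°, sin 330°) = (0.8660, -0.5000); from cell (5,2)
  next x-line at t=0.9238, next y-line at t=1.0400; Δt_x=1.1547, Δt_y=2.0000
    x: enter (6,2) at t=0.9238
    y: enter (6,1) at t=1.0400 ← occupied
  → r_1 = 1.0400
beam 2: φ=-45°, α=15°
  dir = (cos 15°, sin 15°) = (0.9659, 0.2588); from cell (5,2)
  next x-line at t=0.8282, next y-line at t=1.8546; Δt_x=1.0353, Δt_y=3.8637
    x: enter (6,2) at t=0.8282
    y: enter (6,3) at t=1.8546 ← occupied
  → r_2 = 1.8546
beam 3: φ=0°, α=60°
  dir = (cos 60°, sin 60°) = (0.5000, 0.8660); from cell (5,2)
  next x-line at t=1.6000, next y-line at t=0.5543; Δt_x=2.0000, Δt_y=1.1547
    y: enter (5,3) at t=0.5543
    x: enter (6,3) at t=1.6000 ← occupied
  → r_3 = 1.6000
beam 4: φ=45°, α=105°
  dir = (cos 105°, sin 105°) = (-0.2588, 0.9659); from cell (5,2)
  next x-line at t=0.7727, next y-line at t=0.4969; Δt_x=3.8637, Δt_y=1.0353
    y: enter (5,3) at t=0.4969
    x: enter (4,3) at t=0.7727
    y: enter (4,4) at t=1.5322
    y: enter (4,5) at t=2.5675
    y: enter (4,6) at t=3.6028
    x: enter (3,6) at t=4.6364
    y: enter (3,7) at t=4.6380 ← occupied
  → r_4 = 4.6380
beam 5: φ=90°, α=150°
  dir = (cos 150°, sin 150°) = (-0.8660, 0.5000); from cell (5,2)
  next x-line at t=0.2309, next y-line at t=0.9600; Δt_x=1.1547, Δt_y=2.0000
    x: enter (4,2) at t=0.2309
    y: enter (4,3) at t=0.9600
    x: enter (3,3) at t=1.3856
    x: enter (2,3) at t=2.5403
    y: enter (2,4) at t=2.9600
    x: enter (1,4) at t=3.6950
    x: enter (0,4) at t=4.8497 ← occupied
  → r_5 = 4.8497

ranges = [1.0400, 1.8546, 1.6000, 4.6380, 4.8497]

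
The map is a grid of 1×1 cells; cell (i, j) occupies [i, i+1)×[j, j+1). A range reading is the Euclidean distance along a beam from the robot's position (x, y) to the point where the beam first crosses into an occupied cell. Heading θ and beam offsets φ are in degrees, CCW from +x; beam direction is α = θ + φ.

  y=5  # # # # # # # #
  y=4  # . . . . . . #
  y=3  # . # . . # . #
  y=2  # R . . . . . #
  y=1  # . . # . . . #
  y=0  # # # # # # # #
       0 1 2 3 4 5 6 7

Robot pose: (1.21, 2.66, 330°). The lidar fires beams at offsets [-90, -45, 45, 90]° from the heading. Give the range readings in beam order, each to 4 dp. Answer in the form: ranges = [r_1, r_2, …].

ranges = [0.4200, 1.7186, 1.3137, 2.7020]

beam 1: φ=-90°, α=240°
  direction (-0.5000, -0.8660); cell (1,2); t to first gridline: x 0.4200, y 0.7621 (then +2.0000 / +1.1547)
    (0,2) via x @ 0.4200  # hit
  → r_1 = 0.4200
beam 2: φ=-45°, α=285°
  direction (0.2588, -0.9659); cell (1,2); t to first gridline: x 3.0523, y 0.6833 (then +3.8637 / +1.0353)
    (1,1) via y @ 0.6833
    (1,0) via y @ 1.7186  # hit
  → r_2 = 1.7186
beam 3: φ=45°, α=15°
  direction (0.9659, 0.2588); cell (1,2); t to first gridline: x 0.8179, y 1.3137 (then +1.0353 / +3.8637)
    (2,2) via x @ 0.8179
    (2,3) via y @ 1.3137  # hit
  → r_3 = 1.3137
beam 4: φ=90°, α=60°
  direction (0.5000, 0.8660); cell (1,2); t to first gridline: x 1.5800, y 0.3926 (then +2.0000 / +1.1547)
    (1,3) via y @ 0.3926
    (1,4) via y @ 1.5473
    (2,4) via x @ 1.5800
    (2,5) via y @ 2.7020  # hit
  → r_4 = 2.7020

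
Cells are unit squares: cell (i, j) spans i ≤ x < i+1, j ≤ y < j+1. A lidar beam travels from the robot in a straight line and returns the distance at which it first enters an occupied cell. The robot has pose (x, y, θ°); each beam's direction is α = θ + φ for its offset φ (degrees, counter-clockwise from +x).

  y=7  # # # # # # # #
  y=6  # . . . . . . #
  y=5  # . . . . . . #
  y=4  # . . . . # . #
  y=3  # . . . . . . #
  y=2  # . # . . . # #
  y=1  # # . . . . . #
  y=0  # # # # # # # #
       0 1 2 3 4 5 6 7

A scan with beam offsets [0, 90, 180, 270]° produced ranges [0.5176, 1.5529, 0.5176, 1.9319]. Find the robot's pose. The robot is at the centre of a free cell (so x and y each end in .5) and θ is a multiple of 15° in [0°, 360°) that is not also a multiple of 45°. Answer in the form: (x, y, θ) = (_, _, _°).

(x, y, θ) = (6.5, 4.5, 165°)

The pose lattice has 32·16 = 512 candidates. Test each by forward raycasting.
  (1.5, 3.5, 210°): beam 1 = 0.5774 ≠ 0.5176 ✗
  (4.5, 2.5, 165°): beam 1 = 1.5529 ≠ 0.5176 ✗
  (4.5, 3.5, 15°): beam 1 = 2.5882 ≠ 0.5176 ✗
  (1.5, 5.5, 15°): beam 1 = 5.6940 ≠ 0.5176 ✗
  …
  (6.5, 4.5, 165°): r_1=0.5176, r_2=1.5529, r_3=0.5176, r_4=1.9319 — all match ✓
Only this pose fits every beam.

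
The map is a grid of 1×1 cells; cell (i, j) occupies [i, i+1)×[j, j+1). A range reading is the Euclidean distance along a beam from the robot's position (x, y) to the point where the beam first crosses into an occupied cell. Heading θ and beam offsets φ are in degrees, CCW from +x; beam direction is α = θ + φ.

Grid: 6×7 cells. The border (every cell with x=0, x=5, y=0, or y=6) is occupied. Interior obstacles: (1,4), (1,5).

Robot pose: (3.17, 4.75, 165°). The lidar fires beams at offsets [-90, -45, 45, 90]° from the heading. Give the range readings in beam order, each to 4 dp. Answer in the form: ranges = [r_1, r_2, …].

ranges = [1.2941, 1.4434, 1.3510, 3.8823]

beam 1: φ=-90°, α=75°
  dir = (cos 75°, sin 75°) = (0.2588, 0.9659); from cell (3,4)
  next x-line at t=3.2069, next y-line at t=0.2588; Δt_x=3.8637, Δt_y=1.0353
    y: enter (3,5) at t=0.2588
    y: enter (3,6) at t=1.2941 ← occupied
  → r_1 = 1.2941
beam 2: φ=-45°, α=120°
  dir = (cos 120°, sin 120°) = (-0.5000, 0.8660); from cell (3,4)
  next x-line at t=0.3400, next y-line at t=0.2887; Δt_x=2.0000, Δt_y=1.1547
    y: enter (3,5) at t=0.2887
    x: enter (2,5) at t=0.3400
    y: enter (2,6) at t=1.4434 ← occupied
  → r_2 = 1.4434
beam 3: φ=45°, α=210°
  dir = (cos 210°, sin 210°) = (-0.8660, -0.5000); from cell (3,4)
  next x-line at t=0.1963, next y-line at t=1.5000; Δt_x=1.1547, Δt_y=2.0000
    x: enter (2,4) at t=0.1963
    x: enter (1,4) at t=1.3510 ← occupied
  → r_3 = 1.3510
beam 4: φ=90°, α=255°
  dir = (cos 255°, sin 255°) = (-0.2588, -0.9659); from cell (3,4)
  next x-line at t=0.6568, next y-line at t=0.7765; Δt_x=3.8637, Δt_y=1.0353
    x: enter (2,4) at t=0.6568
    y: enter (2,3) at t=0.7765
    y: enter (2,2) at t=1.8117
    y: enter (2,1) at t=2.8470
    y: enter (2,0) at t=3.8823 ← occupied
  → r_4 = 3.8823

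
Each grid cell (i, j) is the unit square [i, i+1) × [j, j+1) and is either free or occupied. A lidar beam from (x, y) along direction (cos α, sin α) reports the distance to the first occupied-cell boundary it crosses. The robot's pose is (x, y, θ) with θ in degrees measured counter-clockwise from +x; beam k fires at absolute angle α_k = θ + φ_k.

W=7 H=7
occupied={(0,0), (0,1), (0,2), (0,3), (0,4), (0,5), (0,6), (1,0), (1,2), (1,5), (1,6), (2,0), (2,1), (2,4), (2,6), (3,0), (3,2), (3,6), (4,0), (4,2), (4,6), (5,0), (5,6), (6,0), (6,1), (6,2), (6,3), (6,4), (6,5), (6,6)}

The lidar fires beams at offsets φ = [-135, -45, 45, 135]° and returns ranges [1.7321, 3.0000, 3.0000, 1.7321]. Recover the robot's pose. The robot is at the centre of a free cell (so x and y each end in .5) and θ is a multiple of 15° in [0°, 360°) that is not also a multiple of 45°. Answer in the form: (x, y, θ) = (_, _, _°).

(x, y, θ) = (4.5, 4.5, 255°)

Enumerate (i+0.5, j+0.5, θ) over the 19 free cells and 16 admissible headings. For each, cast all 4 beams and compare to the given ranges.
  (1.5, 1.5, 195°): beam 1 = 0.5774 ≠ 1.7321 ✗
  (1.5, 4.5, 255°): beam 1 = 0.5774 ≠ 1.7321 ✗
  (4.5, 3.5, 105°): beam 2 = 2.8868 ≠ 3.0000 ✗
  (4.5, 1.5, 15°): beam 1 = 0.5774 ≠ 1.7321 ✗
  (4.5, 1.5, 300°): beam 1 = 1.5529 ≠ 1.7321 ✗
  …
  (4.5, 4.5, 255°): r_1=1.7321, r_2=3.0000, r_3=3.0000, r_4=1.7321 — all match ✓
Unique over the lattice → pose = (4.5, 4.5, 255°).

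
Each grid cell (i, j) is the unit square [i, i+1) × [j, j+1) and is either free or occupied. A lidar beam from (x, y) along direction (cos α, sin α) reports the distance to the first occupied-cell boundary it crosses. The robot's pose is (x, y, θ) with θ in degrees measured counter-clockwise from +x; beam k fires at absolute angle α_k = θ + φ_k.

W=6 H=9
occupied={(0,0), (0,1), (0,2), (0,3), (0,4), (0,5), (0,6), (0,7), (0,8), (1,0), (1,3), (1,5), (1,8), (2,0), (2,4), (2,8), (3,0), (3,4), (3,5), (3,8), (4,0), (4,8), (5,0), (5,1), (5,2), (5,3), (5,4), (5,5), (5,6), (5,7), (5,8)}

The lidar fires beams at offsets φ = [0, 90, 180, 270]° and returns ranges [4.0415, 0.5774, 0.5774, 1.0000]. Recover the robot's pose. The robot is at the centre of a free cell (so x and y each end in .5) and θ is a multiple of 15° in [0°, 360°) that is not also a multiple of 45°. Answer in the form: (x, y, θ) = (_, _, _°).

(x, y, θ) = (1.5, 7.5, 330°)

The pose lattice has 23·16 = 368 candidates. Test each by forward raycasting.
  (2.5, 7.5, 300°): beam 1 = 1.7321 ≠ 4.0415 ✗
  (4.5, 3.5, 165°): beam 1 = 1.9319 ≠ 4.0415 ✗
  (3.5, 3.5, 330°): beam 1 = 1.7321 ≠ 4.0415 ✗
  (2.5, 3.5, 60°): beam 1 = 0.5774 ≠ 4.0415 ✗
  …
  (1.5, 7.5, 330°): r_1=4.0415, r_2=0.5774, r_3=0.5774, r_4=1.0000 — all match ✓
Only this pose fits every beam.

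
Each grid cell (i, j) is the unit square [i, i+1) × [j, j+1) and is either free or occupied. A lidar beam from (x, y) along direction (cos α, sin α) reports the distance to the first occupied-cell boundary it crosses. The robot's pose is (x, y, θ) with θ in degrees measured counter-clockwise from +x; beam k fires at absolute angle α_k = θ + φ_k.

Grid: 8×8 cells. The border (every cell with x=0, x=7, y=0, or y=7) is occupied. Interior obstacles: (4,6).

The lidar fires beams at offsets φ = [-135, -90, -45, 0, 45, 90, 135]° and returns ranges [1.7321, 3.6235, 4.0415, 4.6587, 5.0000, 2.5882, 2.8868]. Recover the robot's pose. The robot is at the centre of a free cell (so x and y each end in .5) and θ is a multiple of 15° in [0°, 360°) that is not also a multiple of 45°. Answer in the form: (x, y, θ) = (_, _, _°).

(x, y, θ) = (2.5, 4.5, 345°)

The pose lattice has 35·16 = 560 candidates. Test each by forward raycasting.
  (2.5, 3.5, 120°): beam 1 = 4.6587 ≠ 1.7321 ✗
  (4.5, 1.5, 240°): beam 1 = 5.6940 ≠ 1.7321 ✗
  (3.5, 5.5, 210°): beam 1 = 1.5529 ≠ 1.7321 ✗
  …
  (2.5, 4.5, 345°): r_1=1.7321, r_2=3.6235, r_3=4.0415, r_4=4.6587, r_5=5.0000, r_6=2.5882, r_7=2.8868 — all match ✓
No second candidate reproduces the full scan.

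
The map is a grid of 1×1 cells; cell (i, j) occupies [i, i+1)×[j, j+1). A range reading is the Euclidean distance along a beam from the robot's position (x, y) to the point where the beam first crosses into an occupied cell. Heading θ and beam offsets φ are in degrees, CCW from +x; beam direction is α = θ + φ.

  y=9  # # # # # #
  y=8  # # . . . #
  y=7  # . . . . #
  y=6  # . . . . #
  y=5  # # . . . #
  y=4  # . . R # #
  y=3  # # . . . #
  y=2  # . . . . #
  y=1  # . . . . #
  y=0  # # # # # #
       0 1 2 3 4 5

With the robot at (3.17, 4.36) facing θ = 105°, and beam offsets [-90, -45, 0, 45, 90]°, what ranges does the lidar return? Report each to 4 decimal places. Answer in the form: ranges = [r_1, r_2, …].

ranges = [0.8593, 3.6600, 4.5205, 1.3510, 1.3909]

beam 1: φ=-90°, α=15°
  direction (0.9659, 0.2588); cell (3,4); t to first gridline: x 0.8593, y 2.4728 (then +1.0353 / +3.8637)
    (4,4) via x @ 0.8593  # hit
  → r_1 = 0.8593
beam 2: φ=-45°, α=60°
  direction (0.5000, 0.8660); cell (3,4); t to first gridline: x 1.6600, y 0.7390 (then +2.0000 / +1.1547)
    (3,5) via y @ 0.7390
    (4,5) via x @ 1.6600
    (4,6) via y @ 1.8937
    (4,7) via y @ 3.0484
    (5,7) via x @ 3.6600  # hit
  → r_2 = 3.6600
beam 3: φ=0°, α=105°
  direction (-0.2588, 0.9659); cell (3,4); t to first gridline: x 0.6568, y 0.6626 (then +3.8637 / +1.0353)
    (2,4) via x @ 0.6568
    (2,5) via y @ 0.6626
    (2,6) via y @ 1.6979
    (2,7) via y @ 2.7331
    (2,8) via y @ 3.7684
    (1,8) via x @ 4.5205  # hit
  → r_3 = 4.5205
beam 4: φ=45°, α=150°
  direction (-0.8660, 0.5000); cell (3,4); t to first gridline: x 0.1963, y 1.2800 (then +1.1547 / +2.0000)
    (2,4) via x @ 0.1963
    (2,5) via y @ 1.2800
    (1,5) via x @ 1.3510  # hit
  → r_4 = 1.3510
beam 5: φ=90°, α=195°
  direction (-0.9659, -0.2588); cell (3,4); t to first gridline: x 0.1760, y 1.3909 (then +1.0353 / +3.8637)
    (2,4) via x @ 0.1760
    (1,4) via x @ 1.2113
    (1,3) via y @ 1.3909  # hit
  → r_5 = 1.3909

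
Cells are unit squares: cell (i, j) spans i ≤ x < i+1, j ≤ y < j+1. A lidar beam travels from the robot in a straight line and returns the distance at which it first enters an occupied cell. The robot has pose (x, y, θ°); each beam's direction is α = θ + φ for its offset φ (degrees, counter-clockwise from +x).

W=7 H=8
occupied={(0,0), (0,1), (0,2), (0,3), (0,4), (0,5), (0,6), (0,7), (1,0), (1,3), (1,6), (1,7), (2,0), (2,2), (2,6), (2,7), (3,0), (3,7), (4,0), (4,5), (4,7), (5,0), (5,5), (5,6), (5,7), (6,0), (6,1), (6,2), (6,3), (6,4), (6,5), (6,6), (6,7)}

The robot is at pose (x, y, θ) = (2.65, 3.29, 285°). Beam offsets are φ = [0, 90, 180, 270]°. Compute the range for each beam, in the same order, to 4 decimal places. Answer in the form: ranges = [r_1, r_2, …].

beam 1: φ=0°, α=285°
  d=(0.2588,-0.9659)  start (2,3)  tX=1.3523 tY=0.3002  stride 1/|dx|=3.8637 1/|dy|=1.0353
    cross y-line → (2,2), t=0.3002 (wall)
  → r_1 = 0.3002
beam 2: φ=90°, α=15°
  d=(0.9659,0.2588)  start (2,3)  tX=0.3623 tY=2.7432  stride 1/|dx|=1.0353 1/|dy|=3.8637
    cross x-line → (3,3), t=0.3623
    cross x-line → (4,3), t=1.3976
    cross x-line → (5,3), t=2.4329
    cross y-line → (5,4), t=2.7432
    cross x-line → (6,4), t=3.4682 (wall)
  → r_2 = 3.4682
beam 3: φ=180°, α=105°
  d=(-0.2588,0.9659)  start (2,3)  tX=2.5114 tY=0.7350  stride 1/|dx|=3.8637 1/|dy|=1.0353
    cross y-line → (2,4), t=0.7350
    cross y-line → (2,5), t=1.7703
    cross x-line → (1,5), t=2.5114
    cross y-line → (1,6), t=2.8056 (wall)
  → r_3 = 2.8056
beam 4: φ=270°, α=195°
  d=(-0.9659,-0.2588)  start (2,3)  tX=0.6729 tY=1.1205  stride 1/|dx|=1.0353 1/|dy|=3.8637
    cross x-line → (1,3), t=0.6729 (wall)
  → r_4 = 0.6729

ranges = [0.3002, 3.4682, 2.8056, 0.6729]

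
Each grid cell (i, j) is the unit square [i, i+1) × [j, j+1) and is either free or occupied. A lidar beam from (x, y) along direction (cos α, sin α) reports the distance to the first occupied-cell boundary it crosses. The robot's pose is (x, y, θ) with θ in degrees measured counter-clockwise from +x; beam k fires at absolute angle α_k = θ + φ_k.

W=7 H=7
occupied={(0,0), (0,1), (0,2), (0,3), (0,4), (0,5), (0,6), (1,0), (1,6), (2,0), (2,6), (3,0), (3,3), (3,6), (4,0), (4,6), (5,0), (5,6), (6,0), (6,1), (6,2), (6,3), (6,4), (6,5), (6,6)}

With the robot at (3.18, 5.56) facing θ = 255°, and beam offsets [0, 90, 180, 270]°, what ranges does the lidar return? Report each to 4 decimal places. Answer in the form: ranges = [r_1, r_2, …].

beam 1: φ=0°, α=255°
  d=(-0.2588,-0.9659)  start (3,5)  tX=0.6955 tY=0.5798  stride 1/|dx|=3.8637 1/|dy|=1.0353
    cross y-line → (3,4), t=0.5798
    cross x-line → (2,4), t=0.6955
    cross y-line → (2,3), t=1.6150
    cross y-line → (2,2), t=2.6503
    cross y-line → (2,1), t=3.6856
    cross x-line → (1,1), t=4.5592
    cross y-line → (1,0), t=4.7209 (wall)
  → r_1 = 4.7209
beam 2: φ=90°, α=345°
  d=(0.9659,-0.2588)  start (3,5)  tX=0.8489 tY=2.1637  stride 1/|dx|=1.0353 1/|dy|=3.8637
    cross x-line → (4,5), t=0.8489
    cross x-line → (5,5), t=1.8842
    cross y-line → (5,4), t=2.1637
    cross x-line → (6,4), t=2.9195 (wall)
  → r_2 = 2.9195
beam 3: φ=180°, α=75°
  d=(0.2588,0.9659)  start (3,5)  tX=3.1682 tY=0.4555  stride 1/|dx|=3.8637 1/|dy|=1.0353
    cross y-line → (3,6), t=0.4555 (wall)
  → r_3 = 0.4555
beam 4: φ=270°, α=165°
  d=(-0.9659,0.2588)  start (3,5)  tX=0.1863 tY=1.7000  stride 1/|dx|=1.0353 1/|dy|=3.8637
    cross x-line → (2,5), t=0.1863
    cross x-line → (1,5), t=1.2216
    cross y-line → (1,6), t=1.7000 (wall)
  → r_4 = 1.7000

ranges = [4.7209, 2.9195, 0.4555, 1.7000]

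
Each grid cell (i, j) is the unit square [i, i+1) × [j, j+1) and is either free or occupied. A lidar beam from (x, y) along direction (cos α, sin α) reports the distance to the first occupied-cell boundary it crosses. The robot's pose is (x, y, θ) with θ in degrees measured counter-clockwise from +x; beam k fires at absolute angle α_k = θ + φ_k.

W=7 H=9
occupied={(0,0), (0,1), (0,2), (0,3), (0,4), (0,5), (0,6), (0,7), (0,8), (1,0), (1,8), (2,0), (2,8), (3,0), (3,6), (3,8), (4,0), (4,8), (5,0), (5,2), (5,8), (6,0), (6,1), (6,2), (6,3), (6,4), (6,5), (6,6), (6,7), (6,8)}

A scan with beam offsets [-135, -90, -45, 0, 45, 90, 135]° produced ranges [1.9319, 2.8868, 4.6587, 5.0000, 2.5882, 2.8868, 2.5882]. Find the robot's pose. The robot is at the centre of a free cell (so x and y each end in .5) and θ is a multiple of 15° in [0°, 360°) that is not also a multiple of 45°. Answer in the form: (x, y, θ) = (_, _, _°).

The pose lattice has 33·16 = 528 candidates. Test each by forward raycasting.
  (2.5, 7.5, 345°): beam 1 = 1.7321 ≠ 1.9319 ✗
  (1.5, 6.5, 165°): beam 1 = 3.0000 ≠ 1.9319 ✗
  (2.5, 3.5, 195°): beam 1 = 2.8868 ≠ 1.9319 ✗
  (3.5, 1.5, 60°): beam 1 = 0.5176 ≠ 1.9319 ✗
  …
  (3.5, 3.5, 120°): r_1=1.9319, r_2=2.8868, r_3=4.6587, r_4=5.0000, r_5=2.5882, r_6=2.8868, r_7=2.5882 — all match ✓
No second candidate reproduces the full scan.

(x, y, θ) = (3.5, 3.5, 120°)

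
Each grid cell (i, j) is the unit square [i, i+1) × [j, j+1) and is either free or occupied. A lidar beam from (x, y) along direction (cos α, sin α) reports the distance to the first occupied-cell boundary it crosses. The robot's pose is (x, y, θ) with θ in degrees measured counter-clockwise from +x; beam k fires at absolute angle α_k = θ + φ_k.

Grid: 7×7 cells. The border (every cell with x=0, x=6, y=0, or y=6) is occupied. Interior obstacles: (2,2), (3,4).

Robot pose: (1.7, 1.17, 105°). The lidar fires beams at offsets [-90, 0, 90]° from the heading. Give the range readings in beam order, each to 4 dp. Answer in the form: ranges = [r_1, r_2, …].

beam 1: φ=-90°, α=15°
  d=(0.9659,0.2588)  start (1,1)  tX=0.3106 tY=3.2069  stride 1/|dx|=1.0353 1/|dy|=3.8637
    cross x-line → (2,1), t=0.3106
    cross x-line → (3,1), t=1.3459
    cross x-line → (4,1), t=2.3811
    cross y-line → (4,2), t=3.2069
    cross x-line → (5,2), t=3.4164
    cross x-line → (6,2), t=4.4517 (wall)
  → r_1 = 4.4517
beam 2: φ=0°, α=105°
  d=(-0.2588,0.9659)  start (1,1)  tX=2.7046 tY=0.8593  stride 1/|dx|=3.8637 1/|dy|=1.0353
    cross y-line → (1,2), t=0.8593
    cross y-line → (1,3), t=1.8946
    cross x-line → (0,3), t=2.7046 (wall)
  → r_2 = 2.7046
beam 3: φ=90°, α=195°
  d=(-0.9659,-0.2588)  start (1,1)  tX=0.7247 tY=0.6568  stride 1/|dx|=1.0353 1/|dy|=3.8637
    cross y-line → (1,0), t=0.6568 (wall)
  → r_3 = 0.6568

ranges = [4.4517, 2.7046, 0.6568]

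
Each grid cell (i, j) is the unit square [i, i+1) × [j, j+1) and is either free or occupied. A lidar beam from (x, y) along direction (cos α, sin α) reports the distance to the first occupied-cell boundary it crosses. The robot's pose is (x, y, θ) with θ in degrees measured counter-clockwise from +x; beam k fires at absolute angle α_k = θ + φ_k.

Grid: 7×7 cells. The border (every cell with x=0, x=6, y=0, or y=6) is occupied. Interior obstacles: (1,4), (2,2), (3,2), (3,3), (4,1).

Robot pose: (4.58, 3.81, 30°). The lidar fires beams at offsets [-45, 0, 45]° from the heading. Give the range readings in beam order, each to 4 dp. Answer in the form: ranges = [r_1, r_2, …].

beam 1: φ=-45°, α=345°
  dir = (cos 345°, sin 345°) = (0.9659, -0.2588); from cell (4,3)
  next x-line at t=0.4348, next y-line at t=3.1296; Δt_x=1.0353, Δt_y=3.8637
    x: enter (5,3) at t=0.4348
    x: enter (6,3) at t=1.4701 ← occupied
  → r_1 = 1.4701
beam 2: φ=0°, α=30°
  dir = (cos 30°, sin 30°) = (0.8660, 0.5000); from cell (4,3)
  next x-line at t=0.4850, next y-line at t=0.3800; Δt_x=1.1547, Δt_y=2.0000
    y: enter (4,4) at t=0.3800
    x: enter (5,4) at t=0.4850
    x: enter (6,4) at t=1.6397 ← occupied
  → r_2 = 1.6397
beam 3: φ=45°, α=75°
  dir = (cos 75°, sin 75°) = (0.2588, 0.9659); from cell (4,3)
  next x-line at t=1.6228, next y-line at t=0.1967; Δt_x=3.8637, Δt_y=1.0353
    y: enter (4,4) at t=0.1967
    y: enter (4,5) at t=1.2320
    x: enter (5,5) at t=1.6228
    y: enter (5,6) at t=2.2673 ← occupied
  → r_3 = 2.2673

ranges = [1.4701, 1.6397, 2.2673]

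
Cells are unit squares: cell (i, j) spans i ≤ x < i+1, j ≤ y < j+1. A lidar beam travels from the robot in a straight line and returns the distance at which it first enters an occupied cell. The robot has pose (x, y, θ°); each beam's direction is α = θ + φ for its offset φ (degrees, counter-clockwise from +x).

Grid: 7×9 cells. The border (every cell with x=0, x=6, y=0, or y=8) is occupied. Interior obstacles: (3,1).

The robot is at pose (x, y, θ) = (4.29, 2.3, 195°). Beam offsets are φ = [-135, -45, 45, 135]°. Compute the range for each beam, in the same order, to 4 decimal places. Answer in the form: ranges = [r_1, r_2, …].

beam 1: φ=-135°, α=60°
  cosα=0.5000 sinα=0.8660 | (4,2) | tMaxX 1.4200 tMaxY 0.8083 | tΔX 2.0000 tΔY 1.1547
    t=0.8083 [y] (4,3)
    t=1.4200 [x] (5,3)
    t=1.9630 [y] (5,4)
    t=3.1177 [y] (5,5)
    t=3.4200 [x] (6,5) — stop
  → r_1 = 3.4200
beam 2: φ=-45°, α=150°
  cosα=-0.8660 sinα=0.5000 | (4,2) | tMaxX 0.3349 tMaxY 1.4000 | tΔX 1.1547 tΔY 2.0000
    t=0.3349 [x] (3,2)
    t=1.4000 [y] (3,3)
    t=1.4896 [x] (2,3)
    t=2.6443 [x] (1,3)
    t=3.4000 [y] (1,4)
    t=3.7990 [x] (0,4) — stop
  → r_2 = 3.7990
beam 3: φ=45°, α=240°
  cosα=-0.5000 sinα=-0.8660 | (4,2) | tMaxX 0.5800 tMaxY 0.3464 | tΔX 2.0000 tΔY 1.1547
    t=0.3464 [y] (4,1)
    t=0.5800 [x] (3,1) — stop
  → r_3 = 0.5800
beam 4: φ=135°, α=330°
  cosα=0.8660 sinα=-0.5000 | (4,2) | tMaxX 0.8198 tMaxY 0.6000 | tΔX 1.1547 tΔY 2.0000
    t=0.6000 [y] (4,1)
    t=0.8198 [x] (5,1)
    t=1.9745 [x] (6,1) — stop
  → r_4 = 1.9745

ranges = [3.4200, 3.7990, 0.5800, 1.9745]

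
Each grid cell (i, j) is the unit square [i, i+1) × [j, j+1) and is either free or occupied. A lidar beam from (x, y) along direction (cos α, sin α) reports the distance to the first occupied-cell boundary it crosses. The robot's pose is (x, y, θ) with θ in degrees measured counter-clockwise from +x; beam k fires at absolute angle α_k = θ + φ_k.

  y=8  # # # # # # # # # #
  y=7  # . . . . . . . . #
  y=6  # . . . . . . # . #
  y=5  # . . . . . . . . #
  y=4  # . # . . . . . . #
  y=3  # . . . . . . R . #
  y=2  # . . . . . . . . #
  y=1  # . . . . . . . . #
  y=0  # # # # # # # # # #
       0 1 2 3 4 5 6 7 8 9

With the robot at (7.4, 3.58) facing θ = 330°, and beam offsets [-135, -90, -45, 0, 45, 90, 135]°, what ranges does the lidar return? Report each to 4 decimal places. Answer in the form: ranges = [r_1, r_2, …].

ranges = [6.6258, 2.9791, 2.6710, 1.8475, 1.6564, 3.2000, 4.5759]

beam 1: φ=-135°, α=195°
  d=(-0.9659,-0.2588)  start (7,3)  tX=0.4141 tY=2.2409  stride 1/|dx|=1.0353 1/|dy|=3.8637
    cross x-line → (6,3), t=0.4141
    cross x-line → (5,3), t=1.4494
    cross y-line → (5,2), t=2.2409
    cross x-line → (4,2), t=2.4847
    cross x-line → (3,2), t=3.5199
    cross x-line → (2,2), t=4.5552
    cross x-line → (1,2), t=5.5905
    cross y-line → (1,1), t=6.1047
    cross x-line → (0,1), t=6.6258 (wall)
  → r_1 = 6.6258
beam 2: φ=-90°, α=240°
  d=(-0.5000,-0.8660)  start (7,3)  tX=0.8000 tY=0.6697  stride 1/|dx|=2.0000 1/|dy|=1.1547
    cross y-line → (7,2), t=0.6697
    cross x-line → (6,2), t=0.8000
    cross y-line → (6,1), t=1.8244
    cross x-line → (5,1), t=2.8000
    cross y-line → (5,0), t=2.9791 (wall)
  → r_2 = 2.9791
beam 3: φ=-45°, α=285°
  d=(0.2588,-0.9659)  start (7,3)  tX=2.3182 tY=0.6005  stride 1/|dx|=3.8637 1/|dy|=1.0353
    cross y-line → (7,2), t=0.6005
    cross y-line → (7,1), t=1.6357
    cross x-line → (8,1), t=2.3182
    cross y-line → (8,0), t=2.6710 (wall)
  → r_3 = 2.6710
beam 4: φ=0°, α=330°
  d=(0.8660,-0.5000)  start (7,3)  tX=0.6928 tY=1.1600  stride 1/|dx|=1.1547 1/|dy|=2.0000
    cross x-line → (8,3), t=0.6928
    cross y-line → (8,2), t=1.1600
    cross x-line → (9,2), t=1.8475 (wall)
  → r_4 = 1.8475
beam 5: φ=45°, α=15°
  d=(0.9659,0.2588)  start (7,3)  tX=0.6212 tY=1.6228  stride 1/|dx|=1.0353 1/|dy|=3.8637
    cross x-line → (8,3), t=0.6212
    cross y-line → (8,4), t=1.6228
    cross x-line → (9,4), t=1.6564 (wall)
  → r_5 = 1.6564
beam 6: φ=90°, α=60°
  d=(0.5000,0.8660)  start (7,3)  tX=1.2000 tY=0.4850  stride 1/|dx|=2.0000 1/|dy|=1.1547
    cross y-line → (7,4), t=0.4850
    cross x-line → (8,4), t=1.2000
    cross y-line → (8,5), t=1.6397
    cross y-line → (8,6), t=2.7944
    cross x-line → (9,6), t=3.2000 (wall)
  → r_6 = 3.2000
beam 7: φ=135°, α=105°
  d=(-0.2588,0.9659)  start (7,3)  tX=1.5455 tY=0.4348  stride 1/|dx|=3.8637 1/|dy|=1.0353
    cross y-line → (7,4), t=0.4348
    cross y-line → (7,5), t=1.4701
    cross x-line → (6,5), t=1.5455
    cross y-line → (6,6), t=2.5054
    cross y-line → (6,7), t=3.5406
    cross y-line → (6,8), t=4.5759 (wall)
  → r_7 = 4.5759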